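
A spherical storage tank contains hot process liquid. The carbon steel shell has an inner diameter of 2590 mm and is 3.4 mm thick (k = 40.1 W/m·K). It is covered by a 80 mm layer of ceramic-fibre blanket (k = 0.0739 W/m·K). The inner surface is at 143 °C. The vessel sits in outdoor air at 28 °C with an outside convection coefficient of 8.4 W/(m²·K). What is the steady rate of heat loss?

For a spherical shell R = (1/r₁ − 1/r₂)/(4πk); film R = 1/(h·4πr²). In series:
R_carbon steel shell = (1/1.295 − 1/1.2984)/(4π×40.1) = 4.013×10^-6 K/W
R_ceramic-fibre blanket = (1/1.2984 − 1/1.3784)/(4π×0.0739) = 0.04813 K/W
R_outer film = 1/(h·4πr_o²) = 1/(8.4×4π×1.3784²) = 0.004986 K/W
R_total = 0.05312 K/W
Q = ΔT/R_total = 115/0.05312

Q ≈ 2160 W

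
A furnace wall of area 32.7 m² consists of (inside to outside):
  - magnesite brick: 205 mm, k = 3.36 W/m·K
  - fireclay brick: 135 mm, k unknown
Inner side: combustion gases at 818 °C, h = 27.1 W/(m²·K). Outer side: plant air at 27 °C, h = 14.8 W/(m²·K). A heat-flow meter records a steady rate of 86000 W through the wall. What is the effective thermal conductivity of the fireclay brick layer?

Thermal resistances in series:
R_inner film = 1/(h_i·A) = 1/(27.1×32.7) = 0.001128 K/W
R_magnesite brick = L/(kA) = 0.205/(3.36×32.7) = 0.001866 K/W
R_outer film = 1/(h_o·A) = 1/(14.8×32.7) = 0.002066 K/W
Sum of known resistances R_other = 0.005061 K/W
Total R = ΔT/Q = 791/86000 = 0.009198 K/W
R_fireclay brick = R_total − R_other = 0.004137 K/W
k = L/(R·A) = 0.135/(0.004137×32.7)

k ≈ 0.998 W/(m·K)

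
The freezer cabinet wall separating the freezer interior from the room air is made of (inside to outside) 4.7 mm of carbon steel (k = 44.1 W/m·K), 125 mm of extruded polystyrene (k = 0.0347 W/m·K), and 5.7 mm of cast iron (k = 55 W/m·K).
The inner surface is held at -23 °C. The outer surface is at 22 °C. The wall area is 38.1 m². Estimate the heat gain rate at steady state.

Q ≈ 476 W

Using the resistance-network approach (series):
R_carbon steel = L/(kA) = 0.0047/(44.1×38.1) = 2.797×10^-6 K/W
R_extruded polystyrene = L/(kA) = 0.125/(0.0347×38.1) = 0.09455 K/W
R_cast iron = L/(kA) = 0.0057/(55×38.1) = 2.72×10^-6 K/W
R_total = 0.09455 K/W
Q = ΔT / R_total = 45 / 0.09455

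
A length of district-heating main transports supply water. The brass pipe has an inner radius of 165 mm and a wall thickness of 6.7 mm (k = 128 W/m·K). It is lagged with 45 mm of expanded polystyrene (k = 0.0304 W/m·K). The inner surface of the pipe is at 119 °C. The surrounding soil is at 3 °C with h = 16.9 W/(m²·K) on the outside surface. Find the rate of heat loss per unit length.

q′ ≈ 91.9 W/m

Radial resistances (cylindrical: R_cond = ln(r_o/r_i)/(2πkL), R_conv = 1/(h·2πrL)):
R_brass pipe wall = ln(171.7/165)/(2π×128×1) = 4.949×10^-5 K/W
R_expanded polystyrene = ln(216.7/171.7)/(2π×0.0304×1) = 1.219 K/W
R_outer film = 1/(h_o·2πr_oL) = 1/(16.9×2π×0.2167×1) = 0.04346 K/W
R_total = 1.262 K/W
Q = ΔT/R_total = 116/1.262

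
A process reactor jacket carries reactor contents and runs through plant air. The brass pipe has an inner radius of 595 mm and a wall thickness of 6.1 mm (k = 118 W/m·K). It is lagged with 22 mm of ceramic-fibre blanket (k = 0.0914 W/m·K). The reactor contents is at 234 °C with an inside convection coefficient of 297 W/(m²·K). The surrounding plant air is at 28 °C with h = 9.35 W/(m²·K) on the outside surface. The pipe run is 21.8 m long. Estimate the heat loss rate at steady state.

For a radial system each layer contributes R = ln(r_out/r_in)/(2πkL); films add R = 1/(hA).
R_inner film = 1/(h_i·2πr₁L) = 1/(297×2π×0.595×21.8) = 4.131×10^-5 K/W
R_brass pipe wall = ln(601.1/595)/(2π×118×21.8) = 6.311×10^-7 K/W
R_ceramic-fibre blanket = ln(623.1/601.1)/(2π×0.0914×21.8) = 0.002871 K/W
R_outer film = 1/(h_o·2πr_oL) = 1/(9.35×2π×0.6231×21.8) = 0.001253 K/W
R_total = 0.004166 K/W
Q = ΔT/R_total = 206/0.004166

Q ≈ 49400 W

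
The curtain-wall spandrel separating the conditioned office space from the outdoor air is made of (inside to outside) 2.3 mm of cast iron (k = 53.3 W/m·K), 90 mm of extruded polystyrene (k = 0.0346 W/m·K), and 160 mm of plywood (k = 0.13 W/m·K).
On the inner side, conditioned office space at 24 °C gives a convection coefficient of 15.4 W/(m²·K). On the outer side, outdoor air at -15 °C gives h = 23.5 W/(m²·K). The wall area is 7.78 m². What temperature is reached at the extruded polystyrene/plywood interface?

Thermal resistances in series:
R_inner film = 1/(h_i·A) = 1/(15.4×7.78) = 0.008346 K/W
R_cast iron = L/(kA) = 0.0023/(53.3×7.78) = 5.547×10^-6 K/W
R_extruded polystyrene = L/(kA) = 0.09/(0.0346×7.78) = 0.3343 K/W
R_plywood = L/(kA) = 0.16/(0.13×7.78) = 0.1582 K/W
R_outer film = 1/(h_o·A) = 1/(23.5×7.78) = 0.00547 K/W
R_total = 0.5064 K/W;  Q = ΔT/R_total = 39/0.5064 = 77.02 W
T_interface = T_inner − Q·ΣR(inner→interface) = 24 − 77×0.3427

T ≈ -2.39 °C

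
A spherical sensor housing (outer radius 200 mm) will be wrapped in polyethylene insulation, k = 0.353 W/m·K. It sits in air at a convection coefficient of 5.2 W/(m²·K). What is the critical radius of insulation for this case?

For a sphere r_cr = 2k/h = 2×0.353/5.2
r_cr = 136 mm; since the bare radius (200 mm) is above r_cr, any added insulation will reduce heat loss.

r_cr ≈ 136 mm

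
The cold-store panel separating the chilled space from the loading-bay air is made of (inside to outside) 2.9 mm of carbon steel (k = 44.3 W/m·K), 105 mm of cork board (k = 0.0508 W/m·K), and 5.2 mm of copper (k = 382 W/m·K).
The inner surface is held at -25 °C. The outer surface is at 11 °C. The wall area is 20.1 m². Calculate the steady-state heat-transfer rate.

Treating each layer as a thermal resistance in series:
R_carbon steel = L/(kA) = 0.0029/(44.3×20.1) = 3.257×10^-6 K/W
R_cork board = L/(kA) = 0.105/(0.0508×20.1) = 0.1028 K/W
R_copper = L/(kA) = 0.0052/(382×20.1) = 6.772×10^-7 K/W
R_total = 0.1028 K/W
Q = ΔT / R_total = 36 / 0.1028

Q ≈ 350 W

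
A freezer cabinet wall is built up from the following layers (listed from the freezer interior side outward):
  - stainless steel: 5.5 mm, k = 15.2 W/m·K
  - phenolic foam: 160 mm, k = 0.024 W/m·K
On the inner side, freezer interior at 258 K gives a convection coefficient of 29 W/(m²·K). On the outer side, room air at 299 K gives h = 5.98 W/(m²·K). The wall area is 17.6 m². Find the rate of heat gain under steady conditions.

Q ≈ 105 W

Thermal resistances in series:
R_inner film = 1/(h_i·A) = 1/(29×17.6) = 0.001959 K/W
R_stainless steel = L/(kA) = 0.0055/(15.2×17.6) = 2.056×10^-5 K/W
R_phenolic foam = L/(kA) = 0.16/(0.024×17.6) = 0.3788 K/W
R_outer film = 1/(h_o·A) = 1/(5.98×17.6) = 0.009501 K/W
R_total = 0.3903 K/W
Q = ΔT / R_total = 41 / 0.3903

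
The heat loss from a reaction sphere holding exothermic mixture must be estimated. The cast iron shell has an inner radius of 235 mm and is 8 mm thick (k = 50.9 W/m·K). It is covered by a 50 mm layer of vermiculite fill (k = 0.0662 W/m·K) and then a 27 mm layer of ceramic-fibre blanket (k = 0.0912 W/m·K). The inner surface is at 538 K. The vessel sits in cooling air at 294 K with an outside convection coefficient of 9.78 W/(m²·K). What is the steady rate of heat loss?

Each spherical layer contributes R = (1/r_i − 1/r_o)/(4πk):
R_cast iron shell = (1/0.235 − 1/0.243)/(4π×50.9) = 2.19×10^-4 K/W
R_vermiculite fill = (1/0.243 − 1/0.293)/(4π×0.0662) = 0.8442 K/W
R_ceramic-fibre blanket = (1/0.293 − 1/0.32)/(4π×0.0912) = 0.2513 K/W
R_outer film = 1/(h·4πr_o²) = 1/(9.78×4π×0.32²) = 0.07946 K/W
R_total = 1.175 K/W
Q = ΔT/R_total = 244/1.175

Q ≈ 208 W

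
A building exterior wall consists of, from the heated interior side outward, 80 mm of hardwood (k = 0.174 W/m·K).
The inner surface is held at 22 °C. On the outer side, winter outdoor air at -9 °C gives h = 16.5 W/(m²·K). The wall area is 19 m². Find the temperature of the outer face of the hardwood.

T ≈ -5.39 °C

Thermal resistances in series:
R_hardwood = L/(kA) = 0.08/(0.174×19) = 0.0242 K/W
R_outer film = 1/(h_o·A) = 1/(16.5×19) = 0.00319 K/W
R_total = 0.02739 K/W;  Q = ΔT/R_total = 31/0.02739 = 1132 W
T_interface = T_inner − Q·ΣR(inner→interface) = 22 − 1130×0.0242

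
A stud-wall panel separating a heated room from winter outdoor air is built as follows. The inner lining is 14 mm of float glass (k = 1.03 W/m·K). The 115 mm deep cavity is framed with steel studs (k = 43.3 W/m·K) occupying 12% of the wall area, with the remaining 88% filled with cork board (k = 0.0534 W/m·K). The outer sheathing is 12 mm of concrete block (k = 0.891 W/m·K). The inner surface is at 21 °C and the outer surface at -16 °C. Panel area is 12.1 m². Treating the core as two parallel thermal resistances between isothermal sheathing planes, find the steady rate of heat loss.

Sheathing layers in series; stud and cavity paths in parallel between them.
R_inner = 0.014/(1.03×12.1) = 0.001123 K/W
R_stud  = 0.115/(43.3×0.12×12.1) = 0.001829 K/W
R_cav   = 0.115/(0.0534×0.88×12.1) = 0.2023 K/W
1/R_core = 1/R_stud + 1/R_cav → R_core = 0.001813 K/W
R_outer = 0.012/(0.891×12.1) = 0.001113 K/W
R_total = 0.004049 K/W
Q = ΔT/R_total = 37/0.004049

Q ≈ 9140 W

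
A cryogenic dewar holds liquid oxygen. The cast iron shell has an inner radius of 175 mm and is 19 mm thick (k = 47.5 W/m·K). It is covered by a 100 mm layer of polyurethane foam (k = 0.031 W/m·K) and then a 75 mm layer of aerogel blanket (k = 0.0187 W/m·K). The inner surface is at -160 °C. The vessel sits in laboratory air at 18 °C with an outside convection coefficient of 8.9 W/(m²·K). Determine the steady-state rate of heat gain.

Each spherical layer contributes R = (1/r_i − 1/r_o)/(4πk):
R_cast iron shell = (1/0.175 − 1/0.194)/(4π×47.5) = 9.376×10^-4 K/W
R_polyurethane foam = (1/0.194 − 1/0.294)/(4π×0.031) = 4.501 K/W
R_aerogel blanket = (1/0.294 − 1/0.369)/(4π×0.0187) = 2.942 K/W
R_outer film = 1/(h·4πr_o²) = 1/(8.9×4π×0.369²) = 0.06567 K/W
R_total = 7.509 K/W
Q = ΔT/R_total = 178/7.509

Q ≈ 23.7 W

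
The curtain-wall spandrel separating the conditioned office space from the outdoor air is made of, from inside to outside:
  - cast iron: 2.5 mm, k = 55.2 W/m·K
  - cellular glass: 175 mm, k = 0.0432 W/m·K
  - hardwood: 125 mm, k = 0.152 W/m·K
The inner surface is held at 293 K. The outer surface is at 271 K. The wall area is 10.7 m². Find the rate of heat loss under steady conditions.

Q ≈ 48.3 W

Model the wall as resistances in series:
R_cast iron = L/(kA) = 0.0025/(55.2×10.7) = 4.233×10^-6 K/W
R_cellular glass = L/(kA) = 0.175/(0.0432×10.7) = 0.3786 K/W
R_hardwood = L/(kA) = 0.125/(0.152×10.7) = 0.07686 K/W
R_total = 0.4555 K/W
Q = ΔT / R_total = 22 / 0.4555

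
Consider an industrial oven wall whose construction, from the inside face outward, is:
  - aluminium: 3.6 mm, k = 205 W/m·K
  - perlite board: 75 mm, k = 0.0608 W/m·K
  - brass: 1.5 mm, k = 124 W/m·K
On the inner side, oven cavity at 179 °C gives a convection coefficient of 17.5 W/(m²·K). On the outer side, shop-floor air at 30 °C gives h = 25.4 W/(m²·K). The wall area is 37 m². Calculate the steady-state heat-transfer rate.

Q ≈ 4140 W

Treating each layer as a thermal resistance in series:
R_inner film = 1/(h_i·A) = 1/(17.5×37) = 0.001544 K/W
R_aluminium = L/(kA) = 0.0036/(205×37) = 4.746×10^-7 K/W
R_perlite board = L/(kA) = 0.075/(0.0608×37) = 0.03334 K/W
R_brass = L/(kA) = 0.0015/(124×37) = 3.269×10^-7 K/W
R_outer film = 1/(h_o·A) = 1/(25.4×37) = 0.001064 K/W
R_total = 0.03595 K/W
Q = ΔT / R_total = 149 / 0.03595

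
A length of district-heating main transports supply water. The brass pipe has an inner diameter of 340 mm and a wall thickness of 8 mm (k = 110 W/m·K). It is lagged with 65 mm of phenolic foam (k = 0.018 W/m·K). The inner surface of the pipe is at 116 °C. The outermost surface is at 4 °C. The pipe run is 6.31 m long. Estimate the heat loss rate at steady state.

Q ≈ 257 W

Treating each annulus and film as a series resistance:
R_brass pipe wall = ln(178/170)/(2π×110×6.31) = 1.054×10^-5 K/W
R_phenolic foam = ln(243/178)/(2π×0.018×6.31) = 0.4362 K/W
R_total = 0.4362 K/W
Q = ΔT/R_total = 112/0.4362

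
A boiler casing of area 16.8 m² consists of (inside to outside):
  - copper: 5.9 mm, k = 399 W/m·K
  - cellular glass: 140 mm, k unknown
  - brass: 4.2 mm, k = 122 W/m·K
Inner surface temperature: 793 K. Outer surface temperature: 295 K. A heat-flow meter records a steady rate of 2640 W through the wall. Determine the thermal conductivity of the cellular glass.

k ≈ 0.0442 W/(m·K)

Model the wall as resistances in series:
R_copper = L/(kA) = 0.0059/(399×16.8) = 8.802×10^-7 K/W
R_brass = L/(kA) = 0.0042/(122×16.8) = 2.049×10^-6 K/W
Sum of known resistances R_other = 2.929×10^-6 K/W
Total R = ΔT/Q = 498/2640 = 0.1886 K/W
R_cellular glass = R_total − R_other = 0.1886 K/W
k = L/(R·A) = 0.14/(0.1886×16.8)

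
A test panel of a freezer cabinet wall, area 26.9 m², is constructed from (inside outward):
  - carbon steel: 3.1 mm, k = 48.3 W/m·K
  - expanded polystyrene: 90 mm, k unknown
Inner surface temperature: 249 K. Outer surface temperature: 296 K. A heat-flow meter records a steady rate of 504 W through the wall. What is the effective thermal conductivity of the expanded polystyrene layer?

k ≈ 0.0359 W/(m·K)

Using the resistance-network approach (series):
R_carbon steel = L/(kA) = 0.0031/(48.3×26.9) = 2.386×10^-6 K/W
Sum of known resistances R_other = 2.386×10^-6 K/W
Total R = ΔT/Q = 47/504 = 0.09325 K/W
R_expanded polystyrene = R_total − R_other = 0.09325 K/W
k = L/(R·A) = 0.09/(0.09325×26.9)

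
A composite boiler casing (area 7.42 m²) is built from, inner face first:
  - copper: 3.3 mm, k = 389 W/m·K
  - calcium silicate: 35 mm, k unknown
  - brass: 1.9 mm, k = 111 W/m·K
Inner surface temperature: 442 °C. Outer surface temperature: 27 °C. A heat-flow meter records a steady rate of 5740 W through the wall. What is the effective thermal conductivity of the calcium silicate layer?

Series thermal resistances:
R_copper = L/(kA) = 0.0033/(389×7.42) = 1.143×10^-6 K/W
R_brass = L/(kA) = 0.0019/(111×7.42) = 2.307×10^-6 K/W
Sum of known resistances R_other = 3.45×10^-6 K/W
Total R = ΔT/Q = 415/5740 = 0.0723 K/W
R_calcium silicate = R_total − R_other = 0.0723 K/W
k = L/(R·A) = 0.035/(0.0723×7.42)

k ≈ 0.0652 W/(m·K)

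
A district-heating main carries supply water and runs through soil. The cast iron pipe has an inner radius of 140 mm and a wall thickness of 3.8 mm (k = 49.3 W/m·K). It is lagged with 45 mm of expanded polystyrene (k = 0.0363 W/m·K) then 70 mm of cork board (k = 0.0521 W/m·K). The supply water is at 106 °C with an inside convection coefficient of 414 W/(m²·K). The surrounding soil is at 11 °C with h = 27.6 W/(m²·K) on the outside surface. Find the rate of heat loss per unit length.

Per-layer cylindrical resistances, series-summed:
R_inner film = 1/(h_i·2πr₁L) = 1/(414×2π×0.14×1) = 0.002746 K/W
R_cast iron pipe wall = ln(143.8/140)/(2π×49.3×1) = 8.646×10^-5 K/W
R_expanded polystyrene = ln(188.8/143.8)/(2π×0.0363×1) = 1.194 K/W
R_cork board = ln(258.8/188.8)/(2π×0.0521×1) = 0.9634 K/W
R_outer film = 1/(h_o·2πr_oL) = 1/(27.6×2π×0.2588×1) = 0.02228 K/W
R_total = 2.182 K/W
Q = ΔT/R_total = 95/2.182

q′ ≈ 43.5 W/m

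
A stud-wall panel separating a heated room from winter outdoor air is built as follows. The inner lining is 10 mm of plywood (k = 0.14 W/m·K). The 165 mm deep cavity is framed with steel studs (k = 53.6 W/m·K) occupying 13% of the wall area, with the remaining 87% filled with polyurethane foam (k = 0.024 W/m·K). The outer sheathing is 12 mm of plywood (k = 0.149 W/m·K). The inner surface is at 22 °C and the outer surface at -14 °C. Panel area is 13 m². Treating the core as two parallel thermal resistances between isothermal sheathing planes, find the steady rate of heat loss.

Sheathing layers in series; stud and cavity paths in parallel between them.
R_inner = 0.01/(0.14×13) = 0.005495 K/W
R_stud  = 0.165/(53.6×0.13×13) = 0.001822 K/W
R_cav   = 0.165/(0.024×0.87×13) = 0.6079 K/W
1/R_core = 1/R_stud + 1/R_cav → R_core = 0.001816 K/W
R_outer = 0.012/(0.149×13) = 0.006195 K/W
R_total = 0.01351 K/W
Q = ΔT/R_total = 36/0.01351

Q ≈ 2670 W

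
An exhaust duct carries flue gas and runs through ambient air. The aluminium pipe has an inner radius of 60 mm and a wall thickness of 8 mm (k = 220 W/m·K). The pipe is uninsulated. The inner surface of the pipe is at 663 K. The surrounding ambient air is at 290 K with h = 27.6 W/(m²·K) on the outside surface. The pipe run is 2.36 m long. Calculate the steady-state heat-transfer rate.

Q ≈ 10400 W

For a radial system each layer contributes R = ln(r_out/r_in)/(2πkL); films add R = 1/(hA).
R_aluminium pipe wall = ln(68/60)/(2π×220×2.36) = 3.837×10^-5 K/W
R_outer film = 1/(h_o·2πr_oL) = 1/(27.6×2π×0.068×2.36) = 0.03593 K/W
R_total = 0.03597 K/W
Q = ΔT/R_total = 373/0.03597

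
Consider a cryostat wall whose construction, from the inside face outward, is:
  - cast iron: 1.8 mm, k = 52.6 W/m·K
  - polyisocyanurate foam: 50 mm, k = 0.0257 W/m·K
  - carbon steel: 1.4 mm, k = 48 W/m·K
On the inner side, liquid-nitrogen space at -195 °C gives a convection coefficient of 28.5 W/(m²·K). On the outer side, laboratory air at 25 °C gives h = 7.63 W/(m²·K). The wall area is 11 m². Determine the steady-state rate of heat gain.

Model the wall as resistances in series:
R_inner film = 1/(h_i·A) = 1/(28.5×11) = 0.00319 K/W
R_cast iron = L/(kA) = 0.0018/(52.6×11) = 3.111×10^-6 K/W
R_polyisocyanurate foam = L/(kA) = 0.05/(0.0257×11) = 0.1769 K/W
R_carbon steel = L/(kA) = 0.0014/(48×11) = 2.652×10^-6 K/W
R_outer film = 1/(h_o·A) = 1/(7.63×11) = 0.01191 K/W
R_total = 0.192 K/W
Q = ΔT / R_total = 220 / 0.192

Q ≈ 1150 W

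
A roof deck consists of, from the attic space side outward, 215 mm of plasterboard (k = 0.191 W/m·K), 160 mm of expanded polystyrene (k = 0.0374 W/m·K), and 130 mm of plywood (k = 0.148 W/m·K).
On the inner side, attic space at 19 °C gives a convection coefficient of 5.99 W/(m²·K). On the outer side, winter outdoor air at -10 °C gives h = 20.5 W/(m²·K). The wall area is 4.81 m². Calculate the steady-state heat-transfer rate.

Using the resistance-network approach (series):
R_inner film = 1/(h_i·A) = 1/(5.99×4.81) = 0.03471 K/W
R_plasterboard = L/(kA) = 0.215/(0.191×4.81) = 0.234 K/W
R_expanded polystyrene = L/(kA) = 0.16/(0.0374×4.81) = 0.8894 K/W
R_plywood = L/(kA) = 0.13/(0.148×4.81) = 0.1826 K/W
R_outer film = 1/(h_o·A) = 1/(20.5×4.81) = 0.01014 K/W
R_total = 1.351 K/W
Q = ΔT / R_total = 29 / 1.351

Q ≈ 21.5 W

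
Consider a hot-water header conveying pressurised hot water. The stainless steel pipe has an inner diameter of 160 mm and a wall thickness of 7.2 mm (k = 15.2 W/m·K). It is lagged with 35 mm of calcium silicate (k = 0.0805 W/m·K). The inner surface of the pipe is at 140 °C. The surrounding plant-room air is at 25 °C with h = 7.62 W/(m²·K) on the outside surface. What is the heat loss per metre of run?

Radial resistances (cylindrical: R_cond = ln(r_o/r_i)/(2πkL), R_conv = 1/(h·2πrL)):
R_stainless steel pipe wall = ln(87.2/80)/(2π×15.2×1) = 9.023×10^-4 K/W
R_calcium silicate = ln(122.2/87.2)/(2π×0.0805×1) = 0.6672 K/W
R_outer film = 1/(h_o·2πr_oL) = 1/(7.62×2π×0.1222×1) = 0.1709 K/W
R_total = 0.839 K/W
Q = ΔT/R_total = 115/0.839

q′ ≈ 137 W/m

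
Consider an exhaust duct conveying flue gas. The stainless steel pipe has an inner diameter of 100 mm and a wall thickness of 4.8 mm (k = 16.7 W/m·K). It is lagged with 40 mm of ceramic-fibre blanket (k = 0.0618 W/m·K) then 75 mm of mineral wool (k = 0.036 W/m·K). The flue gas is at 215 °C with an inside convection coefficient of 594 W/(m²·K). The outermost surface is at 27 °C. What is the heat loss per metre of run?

Radial resistances (cylindrical: R_cond = ln(r_o/r_i)/(2πkL), R_conv = 1/(h·2πrL)):
R_inner film = 1/(h_i·2πr₁L) = 1/(594×2π×0.05×1) = 0.005359 K/W
R_stainless steel pipe wall = ln(54.8/50)/(2π×16.7×1) = 8.736×10^-4 K/W
R_ceramic-fibre blanket = ln(94.8/54.8)/(2π×0.0618×1) = 1.411 K/W
R_mineral wool = ln(169.8/94.8)/(2π×0.036×1) = 2.577 K/W
R_total = 3.994 K/W
Q = ΔT/R_total = 188/3.994

q′ ≈ 47.1 W/m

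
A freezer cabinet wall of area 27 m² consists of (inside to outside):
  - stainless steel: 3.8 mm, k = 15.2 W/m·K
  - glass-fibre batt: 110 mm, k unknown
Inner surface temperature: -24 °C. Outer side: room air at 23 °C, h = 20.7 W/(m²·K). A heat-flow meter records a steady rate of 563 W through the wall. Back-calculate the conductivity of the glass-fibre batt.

Series thermal resistances:
R_stainless steel = L/(kA) = 0.0038/(15.2×27) = 9.259×10^-6 K/W
R_outer film = 1/(h_o·A) = 1/(20.7×27) = 0.001789 K/W
Sum of known resistances R_other = 0.001798 K/W
Total R = ΔT/Q = 47/563 = 0.08348 K/W
R_glass-fibre batt = R_total − R_other = 0.08168 K/W
k = L/(R·A) = 0.11/(0.08168×27)

k ≈ 0.0499 W/(m·K)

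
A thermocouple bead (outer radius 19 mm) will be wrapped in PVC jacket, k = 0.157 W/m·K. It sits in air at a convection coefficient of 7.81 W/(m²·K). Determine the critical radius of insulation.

For a sphere r_cr = 2k/h = 2×0.157/7.81
r_cr = 40.2 mm; since the bare radius (19 mm) is below r_cr, adding a thin layer of insulation will *increase* heat loss.

r_cr ≈ 40.2 mm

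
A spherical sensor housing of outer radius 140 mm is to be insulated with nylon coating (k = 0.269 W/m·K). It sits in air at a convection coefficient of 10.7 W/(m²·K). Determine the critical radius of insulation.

For a sphere r_cr = 2k/h = 2×0.269/10.7
r_cr = 50.3 mm; since the bare radius (140 mm) is above r_cr, any added insulation will reduce heat loss.

r_cr ≈ 50.3 mm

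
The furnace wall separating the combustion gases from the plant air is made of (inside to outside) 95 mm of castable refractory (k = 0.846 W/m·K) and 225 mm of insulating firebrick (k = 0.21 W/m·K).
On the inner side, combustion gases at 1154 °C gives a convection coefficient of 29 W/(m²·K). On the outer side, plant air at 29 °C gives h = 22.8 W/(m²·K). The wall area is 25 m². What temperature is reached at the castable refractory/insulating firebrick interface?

T ≈ 1020 °C

Series thermal resistances:
R_inner film = 1/(h_i·A) = 1/(29×25) = 0.001379 K/W
R_castable refractory = L/(kA) = 0.095/(0.846×25) = 0.004492 K/W
R_insulating firebrick = L/(kA) = 0.225/(0.21×25) = 0.04286 K/W
R_outer film = 1/(h_o·A) = 1/(22.8×25) = 0.001754 K/W
R_total = 0.05048 K/W;  Q = ΔT/R_total = 1125/0.05048 = 22280 W
T_interface = T_inner − Q·ΣR(inner→interface) = 1154 − 22300×0.005871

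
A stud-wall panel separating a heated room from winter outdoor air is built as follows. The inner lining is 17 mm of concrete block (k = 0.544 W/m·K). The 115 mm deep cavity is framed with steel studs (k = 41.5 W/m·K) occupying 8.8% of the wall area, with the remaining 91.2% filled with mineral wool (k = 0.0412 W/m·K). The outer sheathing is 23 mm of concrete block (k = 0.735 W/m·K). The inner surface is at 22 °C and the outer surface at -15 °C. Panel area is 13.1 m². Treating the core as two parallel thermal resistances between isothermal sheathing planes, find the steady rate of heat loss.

Sheathing layers in series; stud and cavity paths in parallel between them.
R_inner = 0.017/(0.544×13.1) = 0.002385 K/W
R_stud  = 0.115/(41.5×0.088×13.1) = 0.002404 K/W
R_cav   = 0.115/(0.0412×0.912×13.1) = 0.2336 K/W
1/R_core = 1/R_stud + 1/R_cav → R_core = 0.002379 K/W
R_outer = 0.023/(0.735×13.1) = 0.002389 K/W
R_total = 0.007154 K/W
Q = ΔT/R_total = 37/0.007154

Q ≈ 5170 W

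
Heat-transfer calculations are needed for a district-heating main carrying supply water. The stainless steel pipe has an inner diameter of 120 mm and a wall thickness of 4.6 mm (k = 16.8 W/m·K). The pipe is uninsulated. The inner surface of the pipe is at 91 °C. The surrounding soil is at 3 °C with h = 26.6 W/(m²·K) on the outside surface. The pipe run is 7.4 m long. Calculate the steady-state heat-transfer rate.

Q ≈ 6980 W

Cylindrical conduction, so R = ln(r₂/r₁)/(2πkL) per layer, in series:
R_stainless steel pipe wall = ln(64.6/60)/(2π×16.8×7.4) = 9.457×10^-5 K/W
R_outer film = 1/(h_o·2πr_oL) = 1/(26.6×2π×0.0646×7.4) = 0.01252 K/W
R_total = 0.01261 K/W
Q = ΔT/R_total = 88/0.01261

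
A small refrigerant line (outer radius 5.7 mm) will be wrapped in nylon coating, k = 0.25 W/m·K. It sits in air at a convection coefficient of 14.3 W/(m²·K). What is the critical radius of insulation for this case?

For a cylinder r_cr = k/h = 0.25/14.3
r_cr = 17.5 mm; since the bare radius (5.7 mm) is below r_cr, adding a thin layer of insulation will *increase* heat loss.

r_cr ≈ 17.5 mm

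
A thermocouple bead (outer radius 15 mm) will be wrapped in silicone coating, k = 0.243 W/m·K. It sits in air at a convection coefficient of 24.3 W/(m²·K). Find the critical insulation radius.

r_cr ≈ 20 mm

For a sphere r_cr = 2k/h = 2×0.243/24.3
r_cr = 20 mm; since the bare radius (15 mm) is below r_cr, adding a thin layer of insulation will *increase* heat loss.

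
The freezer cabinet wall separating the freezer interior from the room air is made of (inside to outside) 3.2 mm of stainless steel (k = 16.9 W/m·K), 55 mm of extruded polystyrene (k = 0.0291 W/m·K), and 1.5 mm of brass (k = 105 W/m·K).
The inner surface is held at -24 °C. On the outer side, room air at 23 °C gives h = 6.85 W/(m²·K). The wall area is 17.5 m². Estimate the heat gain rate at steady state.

Using the resistance-network approach (series):
R_stainless steel = L/(kA) = 0.0032/(16.9×17.5) = 1.082×10^-5 K/W
R_extruded polystyrene = L/(kA) = 0.055/(0.0291×17.5) = 0.108 K/W
R_brass = L/(kA) = 0.0015/(105×17.5) = 8.163×10^-7 K/W
R_outer film = 1/(h_o·A) = 1/(6.85×17.5) = 0.008342 K/W
R_total = 0.1164 K/W
Q = ΔT / R_total = 47 / 0.1164

Q ≈ 404 W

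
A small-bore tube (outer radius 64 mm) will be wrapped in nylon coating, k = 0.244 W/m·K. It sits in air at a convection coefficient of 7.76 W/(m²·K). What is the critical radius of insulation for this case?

r_cr ≈ 31.4 mm

For a cylinder r_cr = k/h = 0.244/7.76
r_cr = 31.4 mm; since the bare radius (64 mm) is above r_cr, any added insulation will reduce heat loss.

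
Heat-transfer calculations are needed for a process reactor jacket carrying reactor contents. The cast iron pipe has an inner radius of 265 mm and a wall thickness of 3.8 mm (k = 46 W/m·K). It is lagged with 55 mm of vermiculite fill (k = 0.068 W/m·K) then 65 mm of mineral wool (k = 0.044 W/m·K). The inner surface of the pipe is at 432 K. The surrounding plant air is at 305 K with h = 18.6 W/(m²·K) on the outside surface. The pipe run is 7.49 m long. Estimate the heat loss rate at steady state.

For a radial system each layer contributes R = ln(r_out/r_in)/(2πkL); films add R = 1/(hA).
R_cast iron pipe wall = ln(268.8/265)/(2π×46×7.49) = 6.577×10^-6 K/W
R_vermiculite fill = ln(323.8/268.8)/(2π×0.068×7.49) = 0.05817 K/W
R_mineral wool = ln(388.8/323.8)/(2π×0.044×7.49) = 0.08835 K/W
R_outer film = 1/(h_o·2πr_oL) = 1/(18.6×2π×0.3888×7.49) = 0.002938 K/W
R_total = 0.1495 K/W
Q = ΔT/R_total = 127/0.1495

Q ≈ 850 W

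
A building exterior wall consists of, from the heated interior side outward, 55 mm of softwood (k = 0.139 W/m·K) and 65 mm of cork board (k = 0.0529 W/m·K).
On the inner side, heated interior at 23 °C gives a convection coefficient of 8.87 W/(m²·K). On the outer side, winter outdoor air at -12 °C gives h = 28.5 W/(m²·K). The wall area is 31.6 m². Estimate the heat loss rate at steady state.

Q ≈ 624 W

Series thermal resistances:
R_inner film = 1/(h_i·A) = 1/(8.87×31.6) = 0.003568 K/W
R_softwood = L/(kA) = 0.055/(0.139×31.6) = 0.01252 K/W
R_cork board = L/(kA) = 0.065/(0.0529×31.6) = 0.03888 K/W
R_outer film = 1/(h_o·A) = 1/(28.5×31.6) = 0.00111 K/W
R_total = 0.05608 K/W
Q = ΔT / R_total = 35 / 0.05608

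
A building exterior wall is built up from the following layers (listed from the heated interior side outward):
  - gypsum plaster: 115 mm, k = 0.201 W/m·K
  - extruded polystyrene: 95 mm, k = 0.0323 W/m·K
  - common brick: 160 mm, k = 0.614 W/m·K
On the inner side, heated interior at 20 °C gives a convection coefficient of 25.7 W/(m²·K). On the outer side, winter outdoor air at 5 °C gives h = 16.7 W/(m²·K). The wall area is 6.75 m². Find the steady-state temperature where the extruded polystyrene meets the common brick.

Series thermal resistances:
R_inner film = 1/(h_i·A) = 1/(25.7×6.75) = 0.005765 K/W
R_gypsum plaster = L/(kA) = 0.115/(0.201×6.75) = 0.08476 K/W
R_extruded polystyrene = L/(kA) = 0.095/(0.0323×6.75) = 0.4357 K/W
R_common brick = L/(kA) = 0.16/(0.614×6.75) = 0.03861 K/W
R_outer film = 1/(h_o·A) = 1/(16.7×6.75) = 0.008871 K/W
R_total = 0.5737 K/W;  Q = ΔT/R_total = 15/0.5737 = 26.14 W
T_interface = T_inner − Q·ΣR(inner→interface) = 20 − 26.1×0.5263

T ≈ 6.24 °C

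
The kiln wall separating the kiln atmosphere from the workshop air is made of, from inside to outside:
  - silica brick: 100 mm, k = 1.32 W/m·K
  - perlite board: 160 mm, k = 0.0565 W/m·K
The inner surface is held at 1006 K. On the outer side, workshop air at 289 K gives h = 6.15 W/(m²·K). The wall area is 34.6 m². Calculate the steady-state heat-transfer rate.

Using the resistance-network approach (series):
R_silica brick = L/(kA) = 0.1/(1.32×34.6) = 0.00219 K/W
R_perlite board = L/(kA) = 0.16/(0.0565×34.6) = 0.08185 K/W
R_outer film = 1/(h_o·A) = 1/(6.15×34.6) = 0.004699 K/W
R_total = 0.08873 K/W
Q = ΔT / R_total = 717 / 0.08873

Q ≈ 8080 W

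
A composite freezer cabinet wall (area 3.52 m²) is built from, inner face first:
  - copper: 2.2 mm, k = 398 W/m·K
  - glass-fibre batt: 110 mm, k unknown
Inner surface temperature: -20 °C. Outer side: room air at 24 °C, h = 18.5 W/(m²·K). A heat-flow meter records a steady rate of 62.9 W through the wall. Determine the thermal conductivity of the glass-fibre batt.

Using the resistance-network approach (series):
R_copper = L/(kA) = 0.0022/(398×3.52) = 1.57×10^-6 K/W
R_outer film = 1/(h_o·A) = 1/(18.5×3.52) = 0.01536 K/W
Sum of known resistances R_other = 0.01536 K/W
Total R = ΔT/Q = 44/62.9 = 0.6995 K/W
R_glass-fibre batt = R_total − R_other = 0.6842 K/W
k = L/(R·A) = 0.11/(0.6842×3.52)

k ≈ 0.0457 W/(m·K)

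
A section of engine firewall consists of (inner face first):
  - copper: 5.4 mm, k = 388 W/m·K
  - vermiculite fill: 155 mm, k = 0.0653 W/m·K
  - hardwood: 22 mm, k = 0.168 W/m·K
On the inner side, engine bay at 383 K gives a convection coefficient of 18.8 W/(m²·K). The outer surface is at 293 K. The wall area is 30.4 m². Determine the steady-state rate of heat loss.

Series thermal resistances:
R_inner film = 1/(h_i·A) = 1/(18.8×30.4) = 0.00175 K/W
R_copper = L/(kA) = 0.0054/(388×30.4) = 4.578×10^-7 K/W
R_vermiculite fill = L/(kA) = 0.155/(0.0653×30.4) = 0.07808 K/W
R_hardwood = L/(kA) = 0.022/(0.168×30.4) = 0.004308 K/W
R_total = 0.08414 K/W
Q = ΔT / R_total = 90 / 0.08414

Q ≈ 1070 W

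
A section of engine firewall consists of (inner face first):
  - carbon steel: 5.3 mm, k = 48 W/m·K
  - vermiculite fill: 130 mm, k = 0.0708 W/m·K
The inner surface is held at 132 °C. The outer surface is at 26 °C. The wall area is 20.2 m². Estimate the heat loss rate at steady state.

Q ≈ 1170 W

Using the resistance-network approach (series):
R_carbon steel = L/(kA) = 0.0053/(48×20.2) = 5.466×10^-6 K/W
R_vermiculite fill = L/(kA) = 0.13/(0.0708×20.2) = 0.0909 K/W
R_total = 0.0909 K/W
Q = ΔT / R_total = 106 / 0.0909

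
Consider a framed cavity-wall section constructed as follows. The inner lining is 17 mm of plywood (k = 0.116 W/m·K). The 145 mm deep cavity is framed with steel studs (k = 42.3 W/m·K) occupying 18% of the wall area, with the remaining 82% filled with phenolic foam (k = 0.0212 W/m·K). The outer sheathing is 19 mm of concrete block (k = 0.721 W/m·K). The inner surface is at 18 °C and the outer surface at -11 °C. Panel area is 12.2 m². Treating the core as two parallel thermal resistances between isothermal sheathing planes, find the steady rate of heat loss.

Sheathing layers in series; stud and cavity paths in parallel between them.
R_inner = 0.017/(0.116×12.2) = 0.01201 K/W
R_stud  = 0.145/(42.3×0.18×12.2) = 0.001561 K/W
R_cav   = 0.145/(0.0212×0.82×12.2) = 0.6837 K/W
1/R_core = 1/R_stud + 1/R_cav → R_core = 0.001557 K/W
R_outer = 0.019/(0.721×12.2) = 0.00216 K/W
R_total = 0.01573 K/W
Q = ΔT/R_total = 29/0.01573

Q ≈ 1840 W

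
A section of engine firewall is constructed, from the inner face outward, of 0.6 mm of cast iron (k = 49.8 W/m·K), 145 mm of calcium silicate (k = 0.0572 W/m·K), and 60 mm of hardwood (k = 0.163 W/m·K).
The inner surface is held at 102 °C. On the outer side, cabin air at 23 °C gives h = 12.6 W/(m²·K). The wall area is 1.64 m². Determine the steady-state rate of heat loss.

Q ≈ 43.4 W

Using the resistance-network approach (series):
R_cast iron = L/(kA) = 0.0006/(49.8×1.64) = 7.346×10^-6 K/W
R_calcium silicate = L/(kA) = 0.145/(0.0572×1.64) = 1.546 K/W
R_hardwood = L/(kA) = 0.06/(0.163×1.64) = 0.2245 K/W
R_outer film = 1/(h_o·A) = 1/(12.6×1.64) = 0.04839 K/W
R_total = 1.819 K/W
Q = ΔT / R_total = 79 / 1.819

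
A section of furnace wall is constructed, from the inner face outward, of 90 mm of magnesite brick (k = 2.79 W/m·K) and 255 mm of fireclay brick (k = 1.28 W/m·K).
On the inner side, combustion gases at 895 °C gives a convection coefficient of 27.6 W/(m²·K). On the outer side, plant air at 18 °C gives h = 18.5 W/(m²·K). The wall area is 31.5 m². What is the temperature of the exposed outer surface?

T ≈ 165 °C

Using the resistance-network approach (series):
R_inner film = 1/(h_i·A) = 1/(27.6×31.5) = 0.00115 K/W
R_magnesite brick = L/(kA) = 0.09/(2.79×31.5) = 0.001024 K/W
R_fireclay brick = L/(kA) = 0.255/(1.28×31.5) = 0.006324 K/W
R_outer film = 1/(h_o·A) = 1/(18.5×31.5) = 0.001716 K/W
R_total = 0.01021 K/W;  Q = ΔT/R_total = 877/0.01021 = 85860 W
T_interface = T_inner − Q·ΣR(inner→interface) = 895 − 85900×0.008499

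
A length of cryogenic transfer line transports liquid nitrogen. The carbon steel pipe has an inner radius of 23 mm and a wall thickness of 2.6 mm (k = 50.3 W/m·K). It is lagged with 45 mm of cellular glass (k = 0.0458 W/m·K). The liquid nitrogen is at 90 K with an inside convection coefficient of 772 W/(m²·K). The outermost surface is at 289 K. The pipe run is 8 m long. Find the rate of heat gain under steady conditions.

Q ≈ 450 W

Cylindrical conduction, so R = ln(r₂/r₁)/(2πkL) per layer, in series:
R_inner film = 1/(h_i·2πr₁L) = 1/(772×2π×0.023×8) = 0.00112 K/W
R_carbon steel pipe wall = ln(25.6/23)/(2π×50.3×8) = 4.236×10^-5 K/W
R_cellular glass = ln(70.6/25.6)/(2π×0.0458×8) = 0.4406 K/W
R_total = 0.4418 K/W
Q = ΔT/R_total = 199/0.4418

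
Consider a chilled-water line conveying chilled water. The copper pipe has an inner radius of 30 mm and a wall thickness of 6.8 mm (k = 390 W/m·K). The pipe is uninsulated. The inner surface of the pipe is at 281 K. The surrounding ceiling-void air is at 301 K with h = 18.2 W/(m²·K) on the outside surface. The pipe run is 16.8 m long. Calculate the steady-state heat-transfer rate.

For a radial system each layer contributes R = ln(r_out/r_in)/(2πkL); films add R = 1/(hA).
R_copper pipe wall = ln(36.8/30)/(2π×390×16.8) = 4.963×10^-6 K/W
R_outer film = 1/(h_o·2πr_oL) = 1/(18.2×2π×0.0368×16.8) = 0.01414 K/W
R_total = 0.01415 K/W
Q = ΔT/R_total = 20/0.01415

Q ≈ 1410 W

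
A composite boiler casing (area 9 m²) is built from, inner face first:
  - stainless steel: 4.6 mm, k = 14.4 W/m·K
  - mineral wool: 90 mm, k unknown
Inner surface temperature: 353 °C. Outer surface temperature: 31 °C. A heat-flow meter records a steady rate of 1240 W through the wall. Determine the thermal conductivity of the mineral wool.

Treating each layer as a thermal resistance in series:
R_stainless steel = L/(kA) = 0.0046/(14.4×9) = 3.549×10^-5 K/W
Sum of known resistances R_other = 3.549×10^-5 K/W
Total R = ΔT/Q = 322/1240 = 0.2597 K/W
R_mineral wool = R_total − R_other = 0.2596 K/W
k = L/(R·A) = 0.09/(0.2596×9)

k ≈ 0.0385 W/(m·K)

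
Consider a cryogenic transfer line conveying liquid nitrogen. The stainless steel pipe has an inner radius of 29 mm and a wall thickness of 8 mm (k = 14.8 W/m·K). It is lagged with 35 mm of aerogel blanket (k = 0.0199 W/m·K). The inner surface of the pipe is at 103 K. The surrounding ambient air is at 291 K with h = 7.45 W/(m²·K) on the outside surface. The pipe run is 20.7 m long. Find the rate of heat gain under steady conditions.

Treating each annulus and film as a series resistance:
R_stainless steel pipe wall = ln(37/29)/(2π×14.8×20.7) = 1.266×10^-4 K/W
R_aerogel blanket = ln(72/37)/(2π×0.0199×20.7) = 0.2572 K/W
R_outer film = 1/(h_o·2πr_oL) = 1/(7.45×2π×0.072×20.7) = 0.01433 K/W
R_total = 0.2717 K/W
Q = ΔT/R_total = 188/0.2717

Q ≈ 692 W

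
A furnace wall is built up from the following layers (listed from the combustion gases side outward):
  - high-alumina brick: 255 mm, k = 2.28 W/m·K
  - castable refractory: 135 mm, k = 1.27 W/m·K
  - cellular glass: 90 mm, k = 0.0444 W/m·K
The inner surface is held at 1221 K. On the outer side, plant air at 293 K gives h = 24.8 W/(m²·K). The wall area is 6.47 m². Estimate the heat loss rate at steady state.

Q ≈ 2630 W

Thermal resistances in series:
R_high-alumina brick = L/(kA) = 0.255/(2.28×6.47) = 0.01729 K/W
R_castable refractory = L/(kA) = 0.135/(1.27×6.47) = 0.01643 K/W
R_cellular glass = L/(kA) = 0.09/(0.0444×6.47) = 0.3133 K/W
R_outer film = 1/(h_o·A) = 1/(24.8×6.47) = 0.006232 K/W
R_total = 0.3532 K/W
Q = ΔT / R_total = 928 / 0.3532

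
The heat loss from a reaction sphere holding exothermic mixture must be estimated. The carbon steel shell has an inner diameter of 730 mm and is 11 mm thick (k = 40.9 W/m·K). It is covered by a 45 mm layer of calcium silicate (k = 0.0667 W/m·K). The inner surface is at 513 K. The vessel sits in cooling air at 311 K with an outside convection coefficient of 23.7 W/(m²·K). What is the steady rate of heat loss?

Q ≈ 564 W

For a spherical shell R = (1/r₁ − 1/r₂)/(4πk); film R = 1/(h·4πr²). In series:
R_carbon steel shell = (1/0.365 − 1/0.376)/(4π×40.9) = 1.559×10^-4 K/W
R_calcium silicate = (1/0.376 − 1/0.421)/(4π×0.0667) = 0.3392 K/W
R_outer film = 1/(h·4πr_o²) = 1/(23.7×4π×0.421²) = 0.01894 K/W
R_total = 0.3583 K/W
Q = ΔT/R_total = 202/0.3583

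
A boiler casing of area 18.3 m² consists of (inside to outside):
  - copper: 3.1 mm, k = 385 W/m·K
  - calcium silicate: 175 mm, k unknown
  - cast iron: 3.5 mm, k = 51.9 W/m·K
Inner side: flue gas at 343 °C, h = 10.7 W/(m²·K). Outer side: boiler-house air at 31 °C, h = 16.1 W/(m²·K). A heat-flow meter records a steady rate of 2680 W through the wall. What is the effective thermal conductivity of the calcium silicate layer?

k ≈ 0.0886 W/(m·K)

Series thermal resistances:
R_inner film = 1/(h_i·A) = 1/(10.7×18.3) = 0.005107 K/W
R_copper = L/(kA) = 0.0031/(385×18.3) = 4.4×10^-7 K/W
R_cast iron = L/(kA) = 0.0035/(51.9×18.3) = 3.685×10^-6 K/W
R_outer film = 1/(h_o·A) = 1/(16.1×18.3) = 0.003394 K/W
Sum of known resistances R_other = 0.008505 K/W
Total R = ΔT/Q = 312/2680 = 0.1164 K/W
R_calcium silicate = R_total − R_other = 0.1079 K/W
k = L/(R·A) = 0.175/(0.1079×18.3)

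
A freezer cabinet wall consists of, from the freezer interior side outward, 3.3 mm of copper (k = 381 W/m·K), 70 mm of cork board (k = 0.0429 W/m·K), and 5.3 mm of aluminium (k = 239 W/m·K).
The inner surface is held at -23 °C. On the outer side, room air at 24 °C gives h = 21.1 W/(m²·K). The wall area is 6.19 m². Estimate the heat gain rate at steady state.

Q ≈ 173 W

Using the resistance-network approach (series):
R_copper = L/(kA) = 0.0033/(381×6.19) = 1.399×10^-6 K/W
R_cork board = L/(kA) = 0.07/(0.0429×6.19) = 0.2636 K/W
R_aluminium = L/(kA) = 0.0053/(239×6.19) = 3.583×10^-6 K/W
R_outer film = 1/(h_o·A) = 1/(21.1×6.19) = 0.007656 K/W
R_total = 0.2713 K/W
Q = ΔT / R_total = 47 / 0.2713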